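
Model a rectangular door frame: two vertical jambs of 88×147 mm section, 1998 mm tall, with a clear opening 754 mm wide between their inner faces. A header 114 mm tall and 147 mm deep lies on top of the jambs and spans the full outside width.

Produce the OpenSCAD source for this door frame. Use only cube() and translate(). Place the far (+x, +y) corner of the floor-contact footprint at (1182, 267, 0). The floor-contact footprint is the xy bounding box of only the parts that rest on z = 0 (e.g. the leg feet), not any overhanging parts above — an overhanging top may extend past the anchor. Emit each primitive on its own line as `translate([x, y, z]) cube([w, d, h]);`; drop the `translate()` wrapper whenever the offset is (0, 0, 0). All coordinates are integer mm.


translate([252, 120, 0]) cube([88, 147, 1998]);
translate([1094, 120, 0]) cube([88, 147, 1998]);
translate([252, 120, 1998]) cube([930, 147, 114]);


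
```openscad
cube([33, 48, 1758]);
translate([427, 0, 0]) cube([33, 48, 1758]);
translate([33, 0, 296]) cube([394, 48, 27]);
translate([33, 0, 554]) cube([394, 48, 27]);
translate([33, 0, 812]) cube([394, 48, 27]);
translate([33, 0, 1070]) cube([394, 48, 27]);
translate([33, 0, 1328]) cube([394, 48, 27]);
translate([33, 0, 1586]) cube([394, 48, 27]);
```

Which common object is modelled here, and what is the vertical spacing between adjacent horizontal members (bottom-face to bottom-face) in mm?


A ladder. The rung spacing is 258 mm.

Two tall 33×48 posts with 6 short bars between them — a ladder. Adjacent rungs sit at z = 296 and z = 554, so the spacing is 554 − 296 = 258 mm.


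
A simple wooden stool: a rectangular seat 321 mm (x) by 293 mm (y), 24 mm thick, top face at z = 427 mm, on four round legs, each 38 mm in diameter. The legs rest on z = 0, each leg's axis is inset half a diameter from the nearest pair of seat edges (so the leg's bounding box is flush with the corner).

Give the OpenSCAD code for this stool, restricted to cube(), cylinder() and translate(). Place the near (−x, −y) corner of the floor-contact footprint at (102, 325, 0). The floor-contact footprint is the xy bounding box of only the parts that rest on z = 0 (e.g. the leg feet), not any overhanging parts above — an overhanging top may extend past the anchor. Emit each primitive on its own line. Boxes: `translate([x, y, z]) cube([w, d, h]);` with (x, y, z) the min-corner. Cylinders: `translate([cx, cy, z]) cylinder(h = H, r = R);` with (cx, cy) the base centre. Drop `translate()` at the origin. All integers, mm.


translate([102, 325, 403]) cube([321, 293, 24]);
translate([121, 344, 0]) cylinder(h = 403, r = 19);
translate([404, 344, 0]) cylinder(h = 403, r = 19);
translate([121, 599, 0]) cylinder(h = 403, r = 19);
translate([404, 599, 0]) cylinder(h = 403, r = 19);


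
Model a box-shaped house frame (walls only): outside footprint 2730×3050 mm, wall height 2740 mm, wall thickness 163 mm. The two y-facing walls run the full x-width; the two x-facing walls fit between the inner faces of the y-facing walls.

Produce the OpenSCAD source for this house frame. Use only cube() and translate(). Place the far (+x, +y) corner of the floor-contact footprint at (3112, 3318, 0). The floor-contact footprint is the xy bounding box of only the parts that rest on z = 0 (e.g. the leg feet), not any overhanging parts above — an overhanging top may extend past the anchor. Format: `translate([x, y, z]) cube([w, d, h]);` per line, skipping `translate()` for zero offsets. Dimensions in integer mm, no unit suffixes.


translate([382, 268, 0]) cube([2730, 163, 2740]);
translate([382, 3155, 0]) cube([2730, 163, 2740]);
translate([382, 431, 0]) cube([163, 2724, 2740]);
translate([2949, 431, 0]) cube([163, 2724, 2740]);


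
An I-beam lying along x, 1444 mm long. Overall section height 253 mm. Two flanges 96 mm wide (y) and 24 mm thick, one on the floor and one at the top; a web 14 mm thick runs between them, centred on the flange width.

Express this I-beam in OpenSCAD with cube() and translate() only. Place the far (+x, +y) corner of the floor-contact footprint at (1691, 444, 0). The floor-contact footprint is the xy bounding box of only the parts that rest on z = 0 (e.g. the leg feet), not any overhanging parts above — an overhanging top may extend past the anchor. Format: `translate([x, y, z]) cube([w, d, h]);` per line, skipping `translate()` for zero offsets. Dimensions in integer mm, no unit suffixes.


translate([247, 348, 0]) cube([1444, 96, 24]);
translate([247, 389, 24]) cube([1444, 14, 205]);
translate([247, 348, 229]) cube([1444, 96, 24]);


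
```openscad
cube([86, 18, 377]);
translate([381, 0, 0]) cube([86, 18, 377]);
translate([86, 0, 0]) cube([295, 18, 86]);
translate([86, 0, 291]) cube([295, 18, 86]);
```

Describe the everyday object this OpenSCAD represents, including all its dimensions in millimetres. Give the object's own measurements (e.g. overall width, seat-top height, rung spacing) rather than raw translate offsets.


A rectangular picture frame lying in the x–z plane (depth along y). The opening is 295 mm wide (x) by 205 mm tall (z), surrounded by a border 86 mm wide on all four sides. The frame is 18 mm deep and is made of two full-height vertical stiles with two horizontal rails fitted between them.


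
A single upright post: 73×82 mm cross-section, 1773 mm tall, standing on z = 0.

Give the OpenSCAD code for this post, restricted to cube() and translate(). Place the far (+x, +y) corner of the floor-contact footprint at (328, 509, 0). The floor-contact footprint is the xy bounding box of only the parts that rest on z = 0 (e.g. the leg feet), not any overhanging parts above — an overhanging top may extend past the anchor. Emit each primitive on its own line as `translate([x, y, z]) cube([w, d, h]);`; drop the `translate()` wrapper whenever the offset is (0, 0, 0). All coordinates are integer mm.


translate([255, 427, 0]) cube([73, 82, 1773]);


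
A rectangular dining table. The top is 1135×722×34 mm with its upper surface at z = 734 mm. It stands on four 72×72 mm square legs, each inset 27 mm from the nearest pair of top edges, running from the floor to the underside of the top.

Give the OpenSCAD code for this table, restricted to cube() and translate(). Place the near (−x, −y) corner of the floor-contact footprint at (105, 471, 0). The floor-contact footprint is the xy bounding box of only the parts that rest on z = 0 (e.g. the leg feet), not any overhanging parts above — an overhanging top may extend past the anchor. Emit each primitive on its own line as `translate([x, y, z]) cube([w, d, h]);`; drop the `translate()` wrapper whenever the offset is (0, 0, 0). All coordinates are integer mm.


translate([78, 444, 700]) cube([1135, 722, 34]);
translate([105, 471, 0]) cube([72, 72, 700]);
translate([1114, 471, 0]) cube([72, 72, 700]);
translate([105, 1067, 0]) cube([72, 72, 700]);
translate([1114, 1067, 0]) cube([72, 72, 700]);


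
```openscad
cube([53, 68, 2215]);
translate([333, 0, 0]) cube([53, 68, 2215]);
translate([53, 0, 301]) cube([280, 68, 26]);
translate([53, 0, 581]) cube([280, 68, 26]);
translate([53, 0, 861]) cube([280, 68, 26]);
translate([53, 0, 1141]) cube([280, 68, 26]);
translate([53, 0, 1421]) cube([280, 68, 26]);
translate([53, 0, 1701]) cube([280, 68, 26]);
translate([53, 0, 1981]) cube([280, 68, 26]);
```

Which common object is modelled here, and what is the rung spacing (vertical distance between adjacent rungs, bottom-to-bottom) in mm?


A ladder. The rung spacing is 280 mm.

Two tall 53×68 posts with 7 short bars between them — a ladder. Adjacent rungs sit at z = 301 and z = 581, so the spacing is 581 − 301 = 280 mm.


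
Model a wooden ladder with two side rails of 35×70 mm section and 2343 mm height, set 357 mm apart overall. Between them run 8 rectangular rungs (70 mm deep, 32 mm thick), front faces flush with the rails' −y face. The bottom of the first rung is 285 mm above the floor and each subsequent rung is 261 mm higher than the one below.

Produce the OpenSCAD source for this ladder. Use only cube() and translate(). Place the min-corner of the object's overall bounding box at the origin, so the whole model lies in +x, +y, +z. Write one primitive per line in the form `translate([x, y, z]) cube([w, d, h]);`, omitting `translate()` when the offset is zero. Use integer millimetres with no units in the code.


// rung span = 357 - 2*35 = 287
// rung[k] z = 285 + k*261
cube([35, 70, 2343]);
translate([322, 0, 0]) cube([35, 70, 2343]);
translate([35, 0, 285]) cube([287, 70, 32]);
translate([35, 0, 546]) cube([287, 70, 32]);
translate([35, 0, 807]) cube([287, 70, 32]);
translate([35, 0, 1068]) cube([287, 70, 32]);
translate([35, 0, 1329]) cube([287, 70, 32]);
translate([35, 0, 1590]) cube([287, 70, 32]);
translate([35, 0, 1851]) cube([287, 70, 32]);
translate([35, 0, 2112]) cube([287, 70, 32]);


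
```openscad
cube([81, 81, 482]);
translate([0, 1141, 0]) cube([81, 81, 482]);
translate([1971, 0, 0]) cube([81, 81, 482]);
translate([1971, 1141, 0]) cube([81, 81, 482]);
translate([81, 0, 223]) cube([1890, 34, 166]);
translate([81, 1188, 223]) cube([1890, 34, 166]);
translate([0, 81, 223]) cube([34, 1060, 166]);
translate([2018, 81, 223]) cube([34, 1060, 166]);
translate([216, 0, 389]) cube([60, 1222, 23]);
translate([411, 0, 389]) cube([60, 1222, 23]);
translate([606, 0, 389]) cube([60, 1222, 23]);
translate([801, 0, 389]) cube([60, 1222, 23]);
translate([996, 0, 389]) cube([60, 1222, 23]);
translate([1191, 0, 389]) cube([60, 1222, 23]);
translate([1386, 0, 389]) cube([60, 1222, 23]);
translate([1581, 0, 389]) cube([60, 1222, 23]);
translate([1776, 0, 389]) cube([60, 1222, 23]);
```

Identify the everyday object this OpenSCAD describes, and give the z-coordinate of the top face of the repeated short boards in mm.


A bed frame. The slat-top height is 412 mm.

Four posts, four rails, and a row of slats — a bed frame. Slats sit on the rails at z = 223 + 166 = 389; with slat thickness 23, the top is 412 mm.


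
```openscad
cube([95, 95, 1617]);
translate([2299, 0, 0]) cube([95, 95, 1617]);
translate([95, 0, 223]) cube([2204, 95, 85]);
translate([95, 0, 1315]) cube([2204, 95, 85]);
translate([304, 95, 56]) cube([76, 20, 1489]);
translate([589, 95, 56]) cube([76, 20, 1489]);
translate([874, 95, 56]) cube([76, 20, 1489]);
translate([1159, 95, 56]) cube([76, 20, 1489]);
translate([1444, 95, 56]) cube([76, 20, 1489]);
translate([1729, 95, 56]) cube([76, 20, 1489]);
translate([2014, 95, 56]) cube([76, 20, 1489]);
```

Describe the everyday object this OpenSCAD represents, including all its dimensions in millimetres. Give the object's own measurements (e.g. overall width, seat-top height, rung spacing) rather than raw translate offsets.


A fence section. Two 95×95 mm posts, 1617 mm tall, stand on the floor with a clear span of 2204 mm between their inner faces. Two horizontal rails of 95×85 mm section span the gap between the posts with their undersides at z = 223 mm and z = 1315 mm, flush with the posts' −y face. 7 pickets, each 76 mm wide, 20 mm thick and 1489 mm tall, are fixed to the +y face of the rails with their bottoms at z = 56 mm, spaced across the span with a 209 mm gap after the −x post and between neighbouring pickets and before the +x post.


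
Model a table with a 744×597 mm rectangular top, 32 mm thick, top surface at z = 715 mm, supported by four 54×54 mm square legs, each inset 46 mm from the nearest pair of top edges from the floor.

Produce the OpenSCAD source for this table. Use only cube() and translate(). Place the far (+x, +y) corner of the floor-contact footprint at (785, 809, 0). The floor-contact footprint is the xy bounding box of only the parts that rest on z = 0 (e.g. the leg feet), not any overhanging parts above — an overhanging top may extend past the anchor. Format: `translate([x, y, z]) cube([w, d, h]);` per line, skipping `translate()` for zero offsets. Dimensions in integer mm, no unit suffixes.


translate([87, 258, 683]) cube([744, 597, 32]);
translate([133, 304, 0]) cube([54, 54, 683]);
translate([731, 304, 0]) cube([54, 54, 683]);
translate([133, 755, 0]) cube([54, 54, 683]);
translate([731, 755, 0]) cube([54, 54, 683]);


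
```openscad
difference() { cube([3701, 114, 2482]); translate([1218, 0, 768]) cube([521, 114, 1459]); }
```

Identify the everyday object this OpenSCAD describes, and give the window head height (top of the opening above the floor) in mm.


A wall with a window opening. The window head height is 2227 mm.

A wall with a rectangular opening subtracted — a window. Sill at z = 768, opening 1459 mm tall, so the head is at 768 + 1459 = 2227 mm.


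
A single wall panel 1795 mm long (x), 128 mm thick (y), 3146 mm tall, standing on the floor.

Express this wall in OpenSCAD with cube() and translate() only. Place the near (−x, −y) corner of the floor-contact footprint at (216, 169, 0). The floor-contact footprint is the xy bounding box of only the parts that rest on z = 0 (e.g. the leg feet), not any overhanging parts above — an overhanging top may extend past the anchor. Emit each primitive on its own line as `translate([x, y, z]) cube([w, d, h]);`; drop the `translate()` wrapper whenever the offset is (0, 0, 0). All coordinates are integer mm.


translate([216, 169, 0]) cube([1795, 128, 3146]);


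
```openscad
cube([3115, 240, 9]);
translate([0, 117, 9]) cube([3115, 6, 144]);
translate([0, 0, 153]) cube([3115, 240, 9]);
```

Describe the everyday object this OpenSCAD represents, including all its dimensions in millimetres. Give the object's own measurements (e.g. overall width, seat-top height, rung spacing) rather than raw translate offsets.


An I-beam lying along x, 3115 mm long. Overall section height 162 mm. Two flanges 240 mm wide (y) and 9 mm thick, one on the floor and one at the top; a web 6 mm thick runs between them, centred on the flange width.


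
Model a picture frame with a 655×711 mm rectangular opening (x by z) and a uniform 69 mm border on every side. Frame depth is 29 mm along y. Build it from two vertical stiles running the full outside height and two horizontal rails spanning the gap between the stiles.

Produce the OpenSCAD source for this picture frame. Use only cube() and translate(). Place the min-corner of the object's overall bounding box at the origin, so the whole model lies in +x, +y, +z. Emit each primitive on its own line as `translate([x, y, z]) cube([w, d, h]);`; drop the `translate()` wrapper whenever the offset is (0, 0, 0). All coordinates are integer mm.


cube([69, 29, 849]);
translate([724, 0, 0]) cube([69, 29, 849]);
translate([69, 0, 0]) cube([655, 29, 69]);
translate([69, 0, 780]) cube([655, 29, 69]);


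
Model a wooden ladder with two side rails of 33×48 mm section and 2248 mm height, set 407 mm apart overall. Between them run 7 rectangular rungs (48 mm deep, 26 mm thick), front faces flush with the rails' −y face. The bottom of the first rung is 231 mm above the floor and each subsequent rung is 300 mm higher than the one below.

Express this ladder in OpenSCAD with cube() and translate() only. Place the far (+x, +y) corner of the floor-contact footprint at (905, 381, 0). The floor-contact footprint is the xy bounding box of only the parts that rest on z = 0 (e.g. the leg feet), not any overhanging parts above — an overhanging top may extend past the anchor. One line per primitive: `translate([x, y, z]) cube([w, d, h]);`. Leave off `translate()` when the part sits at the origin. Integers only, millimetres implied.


// rung span = 407 - 2*33 = 341
// rung[k] z = 231 + k*300
translate([498, 333, 0]) cube([33, 48, 2248]);
translate([872, 333, 0]) cube([33, 48, 2248]);
translate([531, 333, 231]) cube([341, 48, 26]);
translate([531, 333, 531]) cube([341, 48, 26]);
translate([531, 333, 831]) cube([341, 48, 26]);
translate([531, 333, 1131]) cube([341, 48, 26]);
translate([531, 333, 1431]) cube([341, 48, 26]);
translate([531, 333, 1731]) cube([341, 48, 26]);
translate([531, 333, 2031]) cube([341, 48, 26]);


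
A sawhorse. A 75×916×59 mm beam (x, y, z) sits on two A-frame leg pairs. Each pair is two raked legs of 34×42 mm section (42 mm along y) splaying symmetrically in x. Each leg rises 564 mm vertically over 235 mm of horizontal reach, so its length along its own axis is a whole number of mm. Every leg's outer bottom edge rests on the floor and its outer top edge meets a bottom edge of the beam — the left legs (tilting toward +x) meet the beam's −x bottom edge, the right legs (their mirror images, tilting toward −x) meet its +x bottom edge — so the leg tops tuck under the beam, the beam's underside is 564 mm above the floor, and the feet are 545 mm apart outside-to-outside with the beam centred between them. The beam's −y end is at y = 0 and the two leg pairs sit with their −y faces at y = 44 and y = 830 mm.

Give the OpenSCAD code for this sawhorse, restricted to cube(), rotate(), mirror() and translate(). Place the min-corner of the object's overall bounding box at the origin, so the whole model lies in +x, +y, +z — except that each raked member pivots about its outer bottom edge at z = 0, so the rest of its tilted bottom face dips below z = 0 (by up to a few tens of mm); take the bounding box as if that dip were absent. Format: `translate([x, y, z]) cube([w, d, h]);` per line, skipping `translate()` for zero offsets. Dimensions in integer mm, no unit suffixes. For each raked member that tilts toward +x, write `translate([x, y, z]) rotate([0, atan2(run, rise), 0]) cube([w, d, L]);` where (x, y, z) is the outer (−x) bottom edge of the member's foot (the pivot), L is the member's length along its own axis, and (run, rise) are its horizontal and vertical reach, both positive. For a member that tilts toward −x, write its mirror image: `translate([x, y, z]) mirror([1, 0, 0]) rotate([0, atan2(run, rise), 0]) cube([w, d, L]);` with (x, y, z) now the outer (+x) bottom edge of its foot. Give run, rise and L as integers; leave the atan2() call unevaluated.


// leg length = √(235² + 564²) = 611
// right-leg outer foot x = 2·235 + 75 = 545
// beam min-corner = (235, 0, 564)
translate([235, 0, 564]) cube([75, 916, 59]);
translate([0, 44, 0]) rotate([0, atan2(235, 564), 0]) cube([34, 42, 611]);
translate([545, 44, 0]) mirror([1, 0, 0]) rotate([0, atan2(235, 564), 0]) cube([34, 42, 611]);
translate([0, 830, 0]) rotate([0, atan2(235, 564), 0]) cube([34, 42, 611]);
translate([545, 830, 0]) mirror([1, 0, 0]) rotate([0, atan2(235, 564), 0]) cube([34, 42, 611]);


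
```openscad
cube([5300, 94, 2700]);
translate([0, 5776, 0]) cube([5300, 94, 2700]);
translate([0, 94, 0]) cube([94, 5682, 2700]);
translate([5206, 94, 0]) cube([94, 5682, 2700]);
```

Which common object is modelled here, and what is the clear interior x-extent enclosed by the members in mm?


A house (or room) frame. The interior width is 5112 mm.

Four 2700 mm walls enclosing a rectangle with no floor or roof — a room or house frame. Outside width is 5300 mm and wall thickness is 94 mm, so the interior width is 5300 − 2 × 94 = 5112 mm.


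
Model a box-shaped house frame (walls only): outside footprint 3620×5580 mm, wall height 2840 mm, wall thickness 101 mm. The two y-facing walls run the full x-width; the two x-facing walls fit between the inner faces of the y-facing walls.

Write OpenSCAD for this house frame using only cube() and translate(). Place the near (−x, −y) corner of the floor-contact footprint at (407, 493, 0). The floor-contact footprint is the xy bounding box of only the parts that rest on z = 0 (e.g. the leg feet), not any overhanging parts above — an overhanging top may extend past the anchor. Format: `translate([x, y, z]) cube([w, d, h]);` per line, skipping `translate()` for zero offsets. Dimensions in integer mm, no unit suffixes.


translate([407, 493, 0]) cube([3620, 101, 2840]);
translate([407, 5972, 0]) cube([3620, 101, 2840]);
translate([407, 594, 0]) cube([101, 5378, 2840]);
translate([3926, 594, 0]) cube([101, 5378, 2840]);


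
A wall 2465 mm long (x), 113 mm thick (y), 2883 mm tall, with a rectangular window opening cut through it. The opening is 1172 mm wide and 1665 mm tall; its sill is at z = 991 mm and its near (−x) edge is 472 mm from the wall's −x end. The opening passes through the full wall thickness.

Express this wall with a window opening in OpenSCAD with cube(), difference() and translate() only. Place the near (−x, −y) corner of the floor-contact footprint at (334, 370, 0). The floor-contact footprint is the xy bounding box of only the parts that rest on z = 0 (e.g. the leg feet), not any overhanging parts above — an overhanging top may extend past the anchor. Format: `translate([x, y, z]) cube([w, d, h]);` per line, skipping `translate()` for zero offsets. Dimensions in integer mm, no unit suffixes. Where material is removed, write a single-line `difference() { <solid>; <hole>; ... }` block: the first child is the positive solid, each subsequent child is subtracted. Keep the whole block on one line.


difference() { translate([334, 370, 0]) cube([2465, 113, 2883]); translate([806, 370, 991]) cube([1172, 113, 1665]); }


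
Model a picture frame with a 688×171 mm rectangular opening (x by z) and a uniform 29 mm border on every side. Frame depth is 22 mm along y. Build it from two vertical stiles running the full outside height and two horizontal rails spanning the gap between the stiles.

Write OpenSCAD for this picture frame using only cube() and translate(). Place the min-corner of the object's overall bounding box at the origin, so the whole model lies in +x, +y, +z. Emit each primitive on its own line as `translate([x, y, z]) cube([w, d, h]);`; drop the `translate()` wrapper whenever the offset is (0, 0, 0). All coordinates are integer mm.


cube([29, 22, 229]);
translate([717, 0, 0]) cube([29, 22, 229]);
translate([29, 0, 0]) cube([688, 22, 29]);
translate([29, 0, 200]) cube([688, 22, 29]);


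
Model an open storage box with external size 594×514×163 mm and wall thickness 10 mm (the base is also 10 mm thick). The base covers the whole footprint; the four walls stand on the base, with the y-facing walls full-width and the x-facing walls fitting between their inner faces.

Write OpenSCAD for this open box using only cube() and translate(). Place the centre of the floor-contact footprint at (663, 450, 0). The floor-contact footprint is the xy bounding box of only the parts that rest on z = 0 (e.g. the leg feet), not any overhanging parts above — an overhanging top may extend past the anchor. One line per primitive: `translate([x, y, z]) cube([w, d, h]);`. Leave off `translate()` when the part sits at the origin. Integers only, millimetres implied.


translate([366, 193, 0]) cube([594, 514, 10]);
translate([366, 193, 10]) cube([594, 10, 153]);
translate([366, 697, 10]) cube([594, 10, 153]);
translate([366, 203, 10]) cube([10, 494, 153]);
translate([950, 203, 10]) cube([10, 494, 153]);


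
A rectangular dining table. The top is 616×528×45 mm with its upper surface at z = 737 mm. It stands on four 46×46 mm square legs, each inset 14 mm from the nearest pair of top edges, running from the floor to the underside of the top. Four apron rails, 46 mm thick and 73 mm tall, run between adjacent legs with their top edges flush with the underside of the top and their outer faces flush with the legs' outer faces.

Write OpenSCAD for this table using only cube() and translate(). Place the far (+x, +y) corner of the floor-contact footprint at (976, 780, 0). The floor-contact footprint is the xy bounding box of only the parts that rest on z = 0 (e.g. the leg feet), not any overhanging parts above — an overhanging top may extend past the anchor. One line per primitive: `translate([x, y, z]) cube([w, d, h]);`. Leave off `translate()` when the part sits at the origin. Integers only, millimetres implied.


translate([374, 266, 692]) cube([616, 528, 45]);
translate([388, 280, 0]) cube([46, 46, 692]);
translate([930, 280, 0]) cube([46, 46, 692]);
translate([388, 734, 0]) cube([46, 46, 692]);
translate([930, 734, 0]) cube([46, 46, 692]);
translate([434, 280, 619]) cube([496, 46, 73]);
translate([434, 734, 619]) cube([496, 46, 73]);
translate([388, 326, 619]) cube([46, 408, 73]);
translate([930, 326, 619]) cube([46, 408, 73]);


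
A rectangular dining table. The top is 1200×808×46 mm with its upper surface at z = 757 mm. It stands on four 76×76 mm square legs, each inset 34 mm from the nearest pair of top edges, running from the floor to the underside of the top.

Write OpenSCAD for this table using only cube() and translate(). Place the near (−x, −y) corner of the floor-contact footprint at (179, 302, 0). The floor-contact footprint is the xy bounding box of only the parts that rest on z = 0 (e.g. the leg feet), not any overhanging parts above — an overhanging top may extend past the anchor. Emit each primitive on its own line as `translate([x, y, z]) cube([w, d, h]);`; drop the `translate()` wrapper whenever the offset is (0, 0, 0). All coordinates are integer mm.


translate([145, 268, 711]) cube([1200, 808, 46]);
translate([179, 302, 0]) cube([76, 76, 711]);
translate([1235, 302, 0]) cube([76, 76, 711]);
translate([179, 966, 0]) cube([76, 76, 711]);
translate([1235, 966, 0]) cube([76, 76, 711]);


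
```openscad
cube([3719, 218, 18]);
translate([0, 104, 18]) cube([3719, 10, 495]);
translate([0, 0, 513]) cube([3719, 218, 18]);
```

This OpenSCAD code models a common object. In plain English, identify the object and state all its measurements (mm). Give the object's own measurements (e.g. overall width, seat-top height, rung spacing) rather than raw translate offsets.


An I-beam lying along x, 3719 mm long. Overall section height 531 mm. Two flanges 218 mm wide (y) and 18 mm thick, one on the floor and one at the top; a web 10 mm thick runs between them, centred on the flange width.


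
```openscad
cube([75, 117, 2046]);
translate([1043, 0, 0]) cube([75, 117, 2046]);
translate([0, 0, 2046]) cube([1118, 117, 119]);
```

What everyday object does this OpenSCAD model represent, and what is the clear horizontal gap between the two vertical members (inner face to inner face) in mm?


A door frame. The clear opening width is 968 mm.

Two 2046 mm tall posts with a header on top — a door frame. The left jamb is 75 mm wide at x = 0; the right jamb starts at x = 1043. The clear opening is 1043 − 75 = 968 mm.


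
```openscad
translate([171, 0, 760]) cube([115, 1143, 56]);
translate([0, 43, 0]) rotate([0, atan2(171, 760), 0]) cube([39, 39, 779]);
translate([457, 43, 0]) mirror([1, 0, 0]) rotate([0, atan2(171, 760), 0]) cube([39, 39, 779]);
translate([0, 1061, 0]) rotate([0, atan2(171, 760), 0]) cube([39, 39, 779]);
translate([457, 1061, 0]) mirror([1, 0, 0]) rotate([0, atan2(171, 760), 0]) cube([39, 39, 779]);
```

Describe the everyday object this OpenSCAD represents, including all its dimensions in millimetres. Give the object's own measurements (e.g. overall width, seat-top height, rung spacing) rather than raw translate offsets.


A sawhorse. A 115×1143×56 mm beam (x, y, z) sits on two A-frame leg pairs. Each pair is two raked legs of 39×39 mm section (39 mm along y) splaying symmetrically in x. Each leg rises 760 mm vertically over 171 mm of horizontal reach and is 779 mm long along its own axis. Every leg's outer bottom edge rests on the floor and its outer top edge meets a bottom edge of the beam — the left legs (tilting toward +x) meet the beam's −x bottom edge, the right legs (their mirror images, tilting toward −x) meet its +x bottom edge — so the leg tops tuck under the beam, the beam's underside is 760 mm above the floor, and the feet are 457 mm apart outside-to-outside with the beam centred between them. The two leg pairs are set in 43 mm from either end of the beam.


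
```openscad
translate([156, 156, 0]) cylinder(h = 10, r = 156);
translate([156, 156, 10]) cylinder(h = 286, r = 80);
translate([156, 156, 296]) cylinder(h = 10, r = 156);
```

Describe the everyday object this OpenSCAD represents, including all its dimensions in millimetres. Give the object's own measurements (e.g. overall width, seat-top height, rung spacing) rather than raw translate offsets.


A spool: two coaxial disc flanges of radius 156 mm and thickness 10 mm, joined by a core cylinder of radius 80 mm and height 286 mm. The lower flange rests on z = 0 and the three cylinders share a vertical axis.


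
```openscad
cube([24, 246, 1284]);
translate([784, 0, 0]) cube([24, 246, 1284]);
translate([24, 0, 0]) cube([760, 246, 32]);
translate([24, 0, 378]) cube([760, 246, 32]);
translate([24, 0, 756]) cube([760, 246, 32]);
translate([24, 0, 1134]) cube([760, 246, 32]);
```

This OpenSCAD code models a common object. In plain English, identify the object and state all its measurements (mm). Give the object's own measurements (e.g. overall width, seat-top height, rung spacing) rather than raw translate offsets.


An open bookshelf. Two side panels, each 24 mm thick, 246 mm deep and 1284 mm tall, stand 808 mm apart (outside-to-outside). Between them sit 4 shelves, each 32 mm thick and 246 mm deep, spanning the full gap between the sides. The bottom shelf rests on the floor (its underside at z = 0) and the clear gap between one shelf's top and the next shelf's underside is 346 mm.


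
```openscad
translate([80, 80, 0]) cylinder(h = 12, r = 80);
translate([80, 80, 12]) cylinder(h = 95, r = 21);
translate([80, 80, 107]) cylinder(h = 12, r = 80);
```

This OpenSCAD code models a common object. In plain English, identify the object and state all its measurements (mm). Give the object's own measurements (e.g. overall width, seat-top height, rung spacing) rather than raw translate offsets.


A spool: two coaxial disc flanges of radius 80 mm and thickness 12 mm, joined by a core cylinder of radius 21 mm and height 95 mm. The lower flange rests on z = 0 and the three cylinders share a vertical axis.


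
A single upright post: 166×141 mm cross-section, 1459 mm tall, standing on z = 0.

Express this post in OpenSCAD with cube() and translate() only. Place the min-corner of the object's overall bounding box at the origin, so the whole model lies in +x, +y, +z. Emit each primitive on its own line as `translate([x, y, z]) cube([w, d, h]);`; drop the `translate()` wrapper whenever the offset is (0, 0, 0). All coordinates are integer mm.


cube([166, 141, 1459]);


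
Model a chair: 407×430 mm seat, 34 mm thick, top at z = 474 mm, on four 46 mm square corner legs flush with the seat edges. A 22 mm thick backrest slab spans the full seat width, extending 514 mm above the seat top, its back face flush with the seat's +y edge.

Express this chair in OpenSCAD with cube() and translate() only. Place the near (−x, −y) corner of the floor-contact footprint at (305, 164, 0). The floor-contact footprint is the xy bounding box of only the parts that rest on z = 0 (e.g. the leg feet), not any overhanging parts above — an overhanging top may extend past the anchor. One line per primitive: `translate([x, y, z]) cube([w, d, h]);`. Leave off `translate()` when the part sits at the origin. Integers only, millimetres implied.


translate([305, 164, 440]) cube([407, 430, 34]);
translate([305, 164, 0]) cube([46, 46, 440]);
translate([666, 164, 0]) cube([46, 46, 440]);
translate([305, 548, 0]) cube([46, 46, 440]);
translate([666, 548, 0]) cube([46, 46, 440]);
translate([305, 572, 474]) cube([407, 22, 514]);


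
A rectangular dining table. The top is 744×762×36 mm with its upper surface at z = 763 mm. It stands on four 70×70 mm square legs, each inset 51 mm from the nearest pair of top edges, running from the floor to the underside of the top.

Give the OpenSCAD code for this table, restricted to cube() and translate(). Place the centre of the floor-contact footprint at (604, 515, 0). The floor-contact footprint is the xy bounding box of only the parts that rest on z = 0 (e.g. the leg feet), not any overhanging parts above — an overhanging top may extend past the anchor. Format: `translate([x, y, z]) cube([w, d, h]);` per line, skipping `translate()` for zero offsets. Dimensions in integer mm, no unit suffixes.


translate([232, 134, 727]) cube([744, 762, 36]);
translate([283, 185, 0]) cube([70, 70, 727]);
translate([855, 185, 0]) cube([70, 70, 727]);
translate([283, 775, 0]) cube([70, 70, 727]);
translate([855, 775, 0]) cube([70, 70, 727]);


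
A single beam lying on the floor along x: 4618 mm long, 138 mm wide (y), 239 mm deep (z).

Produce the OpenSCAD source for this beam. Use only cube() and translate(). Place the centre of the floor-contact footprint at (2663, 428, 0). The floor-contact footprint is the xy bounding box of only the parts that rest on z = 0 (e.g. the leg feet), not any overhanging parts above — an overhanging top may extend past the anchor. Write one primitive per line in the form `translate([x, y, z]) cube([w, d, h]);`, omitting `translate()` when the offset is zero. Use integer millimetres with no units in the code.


translate([354, 359, 0]) cube([4618, 138, 239]);


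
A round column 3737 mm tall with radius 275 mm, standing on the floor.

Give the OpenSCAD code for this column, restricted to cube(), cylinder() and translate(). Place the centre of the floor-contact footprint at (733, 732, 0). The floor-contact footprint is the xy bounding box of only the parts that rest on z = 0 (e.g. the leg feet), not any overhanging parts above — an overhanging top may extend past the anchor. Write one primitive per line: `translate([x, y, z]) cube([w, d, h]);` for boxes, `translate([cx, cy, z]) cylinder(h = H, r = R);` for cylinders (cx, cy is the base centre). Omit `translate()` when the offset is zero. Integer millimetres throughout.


translate([733, 732, 0]) cylinder(h = 3737, r = 275);


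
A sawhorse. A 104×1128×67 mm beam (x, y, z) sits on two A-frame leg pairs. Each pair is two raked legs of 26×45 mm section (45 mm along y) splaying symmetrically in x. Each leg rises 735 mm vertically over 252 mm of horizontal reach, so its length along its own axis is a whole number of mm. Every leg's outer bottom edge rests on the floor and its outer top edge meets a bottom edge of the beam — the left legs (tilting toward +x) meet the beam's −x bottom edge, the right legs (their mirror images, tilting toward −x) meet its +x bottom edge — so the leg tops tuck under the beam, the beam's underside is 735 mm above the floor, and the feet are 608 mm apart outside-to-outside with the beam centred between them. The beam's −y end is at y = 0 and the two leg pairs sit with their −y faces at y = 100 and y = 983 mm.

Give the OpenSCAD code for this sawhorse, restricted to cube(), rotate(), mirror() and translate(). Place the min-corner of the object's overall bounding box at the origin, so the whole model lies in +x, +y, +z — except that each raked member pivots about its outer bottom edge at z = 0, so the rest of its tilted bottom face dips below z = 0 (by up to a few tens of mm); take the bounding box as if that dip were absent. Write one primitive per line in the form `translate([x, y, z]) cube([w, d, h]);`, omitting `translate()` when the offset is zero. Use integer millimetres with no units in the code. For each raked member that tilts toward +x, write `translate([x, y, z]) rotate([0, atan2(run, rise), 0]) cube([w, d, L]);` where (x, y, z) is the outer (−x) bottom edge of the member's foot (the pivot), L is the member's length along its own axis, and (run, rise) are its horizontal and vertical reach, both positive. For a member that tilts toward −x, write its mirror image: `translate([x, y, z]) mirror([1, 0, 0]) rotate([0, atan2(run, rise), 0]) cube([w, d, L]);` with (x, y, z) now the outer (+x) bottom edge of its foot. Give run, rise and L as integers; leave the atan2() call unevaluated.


translate([252, 0, 735]) cube([104, 1128, 67]);
translate([0, 100, 0]) rotate([0, atan2(252, 735), 0]) cube([26, 45, 777]);
translate([608, 100, 0]) mirror([1, 0, 0]) rotate([0, atan2(252, 735), 0]) cube([26, 45, 777]);
translate([0, 983, 0]) rotate([0, atan2(252, 735), 0]) cube([26, 45, 777]);
translate([608, 983, 0]) mirror([1, 0, 0]) rotate([0, atan2(252, 735), 0]) cube([26, 45, 777]);


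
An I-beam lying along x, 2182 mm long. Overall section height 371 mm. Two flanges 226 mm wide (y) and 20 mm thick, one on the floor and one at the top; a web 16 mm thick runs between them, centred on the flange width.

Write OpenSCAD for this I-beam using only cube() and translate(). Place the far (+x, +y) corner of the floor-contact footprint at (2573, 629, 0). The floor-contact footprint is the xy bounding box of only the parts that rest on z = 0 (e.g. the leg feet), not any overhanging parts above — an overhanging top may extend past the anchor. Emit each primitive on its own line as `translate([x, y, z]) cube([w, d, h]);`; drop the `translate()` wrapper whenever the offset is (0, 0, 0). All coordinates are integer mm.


translate([391, 403, 0]) cube([2182, 226, 20]);
translate([391, 508, 20]) cube([2182, 16, 331]);
translate([391, 403, 351]) cube([2182, 226, 20]);


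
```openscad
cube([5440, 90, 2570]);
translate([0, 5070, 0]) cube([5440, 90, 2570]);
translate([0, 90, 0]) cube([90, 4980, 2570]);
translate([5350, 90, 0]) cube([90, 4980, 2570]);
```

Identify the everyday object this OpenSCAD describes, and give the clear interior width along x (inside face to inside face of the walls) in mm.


A house (or room) frame. The interior width is 5260 mm.

Four 2570 mm walls enclosing a rectangle with no floor or roof — a room or house frame. Outside width is 5440 mm and wall thickness is 90 mm, so the interior width is 5440 − 2 × 90 = 5260 mm.


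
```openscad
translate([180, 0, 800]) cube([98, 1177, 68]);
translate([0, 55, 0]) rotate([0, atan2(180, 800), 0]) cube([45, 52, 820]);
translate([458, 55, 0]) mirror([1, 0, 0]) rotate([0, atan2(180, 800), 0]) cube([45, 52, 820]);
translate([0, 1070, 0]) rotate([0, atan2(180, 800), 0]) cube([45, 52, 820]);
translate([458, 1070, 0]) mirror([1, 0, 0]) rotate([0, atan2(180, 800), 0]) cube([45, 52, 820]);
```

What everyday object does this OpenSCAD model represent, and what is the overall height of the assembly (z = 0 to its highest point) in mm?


A sawhorse. The overall height is 868 mm.

A beam across two mirrored pairs of raked legs — a sawhorse. The beam's underside is at z = 800 (matching the legs' vertical rise in atan2(180, 800)) and the beam is 68 mm tall, so its top is at 800 + 68 = 868 mm. The raked legs top out at the beam's underside, so that is the highest point.


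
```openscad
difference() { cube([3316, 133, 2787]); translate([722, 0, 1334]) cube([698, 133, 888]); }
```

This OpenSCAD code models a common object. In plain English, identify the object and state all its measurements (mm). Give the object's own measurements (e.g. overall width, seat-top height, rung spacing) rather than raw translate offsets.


A wall 3316 mm long (x), 133 mm thick (y), 2787 mm tall, with a rectangular window opening cut through it. The opening is 698 mm wide and 888 mm tall; its sill is at z = 1334 mm and its near (−x) edge is 722 mm from the wall's −x end. The opening passes through the full wall thickness.


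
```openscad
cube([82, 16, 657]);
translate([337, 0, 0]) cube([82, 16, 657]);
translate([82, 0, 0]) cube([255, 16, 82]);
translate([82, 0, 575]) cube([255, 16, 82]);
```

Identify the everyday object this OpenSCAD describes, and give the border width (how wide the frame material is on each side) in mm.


A picture frame. The border width is 82 mm.

Four thin pieces enclosing a rectangular opening — a picture frame. The two full-height stiles are 657 mm tall; the top rail sits at z = 575 and is 82 mm tall, so the border above the opening is 657 − 575 = 82 mm, matching the stile x-width.


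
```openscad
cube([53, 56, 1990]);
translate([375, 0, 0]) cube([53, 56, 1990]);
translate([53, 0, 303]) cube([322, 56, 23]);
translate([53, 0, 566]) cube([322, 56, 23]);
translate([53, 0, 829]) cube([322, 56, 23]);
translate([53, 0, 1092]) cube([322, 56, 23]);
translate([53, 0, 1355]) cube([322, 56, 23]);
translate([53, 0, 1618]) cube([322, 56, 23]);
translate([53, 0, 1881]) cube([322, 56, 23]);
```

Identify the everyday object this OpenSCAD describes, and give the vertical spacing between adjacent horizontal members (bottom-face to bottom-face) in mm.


A ladder. The rung spacing is 263 mm.

Two tall 53×56 posts with 7 short bars between them — a ladder. Adjacent rungs sit at z = 303 and z = 566, so the spacing is 566 − 303 = 263 mm.
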